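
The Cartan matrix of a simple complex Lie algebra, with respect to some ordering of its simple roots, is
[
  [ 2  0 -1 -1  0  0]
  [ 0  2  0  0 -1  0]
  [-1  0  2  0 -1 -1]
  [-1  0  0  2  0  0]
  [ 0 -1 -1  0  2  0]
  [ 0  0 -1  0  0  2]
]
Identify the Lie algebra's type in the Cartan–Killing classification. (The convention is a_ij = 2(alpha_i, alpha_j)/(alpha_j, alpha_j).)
The matrix has rank 6 with 2's on the diagonal. Reading the off-diagonal entries as Dynkin edges (a single edge where a_ij = a_ji = -1; a double or triple edge where a_ij * a_ji = 2 or 3), the diagram is a chain of 5 nodes with one extra node attached to the third node from one end (E_6). One simple-root ordering that puts it in standard form is (alpha_4, alpha_6, alpha_1, alpha_3, alpha_5, alpha_2). So the algebra is type E_6.

type E_6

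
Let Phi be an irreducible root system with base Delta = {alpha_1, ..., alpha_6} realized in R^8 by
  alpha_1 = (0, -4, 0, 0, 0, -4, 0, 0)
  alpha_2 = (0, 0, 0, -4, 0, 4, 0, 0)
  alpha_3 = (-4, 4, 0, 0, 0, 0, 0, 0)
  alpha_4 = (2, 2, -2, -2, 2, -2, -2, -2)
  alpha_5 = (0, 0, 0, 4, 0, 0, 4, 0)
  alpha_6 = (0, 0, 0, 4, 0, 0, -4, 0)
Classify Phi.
E_6

Compute the Cartan integers a_ij = 2(alpha_i, alpha_j)/(alpha_j, alpha_j); the resulting 6x6 Cartan matrix is
[[2, -1, -1, 0, 0, 0], [-1, 2, 0, 0, -1, -1], [-1, 0, 2, 0, 0, 0], [0, 0, 0, 2, -1, 0], [0, -1, 0, -1, 2, 0], [0, -1, 0, 0, 0, 2]].
All simple roots have the same length, so the diagram is simply laced. The associated Dynkin diagram is a chain of 5 nodes with one extra node attached to the third node from one end (E_6), so the type is E_6.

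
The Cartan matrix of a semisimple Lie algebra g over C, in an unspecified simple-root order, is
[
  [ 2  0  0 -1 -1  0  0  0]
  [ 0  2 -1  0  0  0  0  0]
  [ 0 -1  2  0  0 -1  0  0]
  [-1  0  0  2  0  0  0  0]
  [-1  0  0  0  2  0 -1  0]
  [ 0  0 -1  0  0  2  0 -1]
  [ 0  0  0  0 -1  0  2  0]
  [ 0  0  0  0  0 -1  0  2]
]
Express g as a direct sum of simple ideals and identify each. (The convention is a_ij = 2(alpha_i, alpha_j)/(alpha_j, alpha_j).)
The diagram associated to this matrix has two connected components: the simple roots {alpha_2, alpha_3, alpha_6, alpha_8} form a chain of 4 nodes with single edges (A_4), and {alpha_1, alpha_4, alpha_5, alpha_7} form a chain of 4 nodes with single edges (A_4). A semisimple Lie algebra decomposes uniquely as the direct sum of simple ideals, one per connected component of its Dynkin diagram, so g ≅ A_4 ⊕ A_4 (dimension 24 + 24 = 48).

type A_4 ⊕ type A_4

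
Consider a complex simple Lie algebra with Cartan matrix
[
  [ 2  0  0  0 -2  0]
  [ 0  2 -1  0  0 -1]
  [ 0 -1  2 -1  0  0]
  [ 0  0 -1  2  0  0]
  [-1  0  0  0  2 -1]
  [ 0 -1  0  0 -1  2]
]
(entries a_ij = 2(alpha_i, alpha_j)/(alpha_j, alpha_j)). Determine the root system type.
type C_6

The matrix has rank 6 with 2's on the diagonal. Reading the off-diagonal entries as Dynkin edges (a single edge where a_ij = a_ji = -1; a double or triple edge where a_ij * a_ji = 2 or 3), the diagram is a chain of 6 nodes with a double edge at one end; the terminal node there is the unique long simple root (C_6). One simple-root ordering that puts it in standard form is (alpha_4, alpha_3, alpha_2, alpha_6, alpha_5, alpha_1). So the algebra is type C_6, i.e. sp(12).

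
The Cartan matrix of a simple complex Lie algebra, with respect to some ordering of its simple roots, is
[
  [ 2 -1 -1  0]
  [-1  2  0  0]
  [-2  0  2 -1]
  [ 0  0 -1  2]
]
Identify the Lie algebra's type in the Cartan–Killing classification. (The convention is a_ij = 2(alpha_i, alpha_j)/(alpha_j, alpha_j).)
F_4

The matrix has rank 4 with 2's on the diagonal. Reading the off-diagonal entries as Dynkin edges (a single edge where a_ij = a_ji = -1; a double or triple edge where a_ij * a_ji = 2 or 3), the diagram is a chain of 4 nodes with a double edge between the middle two (F_4). One simple-root ordering that puts it in standard form is (alpha_4, alpha_3, alpha_1, alpha_2). So the algebra is type F_4.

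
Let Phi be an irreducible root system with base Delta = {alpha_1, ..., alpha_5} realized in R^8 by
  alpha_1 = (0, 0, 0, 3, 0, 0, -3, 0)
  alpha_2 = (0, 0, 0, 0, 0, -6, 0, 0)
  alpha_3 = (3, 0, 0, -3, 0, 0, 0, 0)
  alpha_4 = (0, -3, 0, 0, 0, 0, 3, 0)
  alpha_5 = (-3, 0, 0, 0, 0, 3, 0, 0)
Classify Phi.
Compute the Cartan integers a_ij = 2(alpha_i, alpha_j)/(alpha_j, alpha_j); the resulting 5x5 Cartan matrix is
[[2, 0, -1, -1, 0], [0, 2, 0, 0, -2], [-1, 0, 2, 0, -1], [-1, 0, 0, 2, 0], [0, -1, -1, 0, 2]].
The roots have two lengths (squared-length ratio 2:1); the short ones are alpha_{1,3,4,5}. The associated Dynkin diagram is a chain of 5 nodes with a double edge at one end; the terminal node there is the unique long simple root (C_5), so the type is C_5 (the algebra sp(10)).

type C_5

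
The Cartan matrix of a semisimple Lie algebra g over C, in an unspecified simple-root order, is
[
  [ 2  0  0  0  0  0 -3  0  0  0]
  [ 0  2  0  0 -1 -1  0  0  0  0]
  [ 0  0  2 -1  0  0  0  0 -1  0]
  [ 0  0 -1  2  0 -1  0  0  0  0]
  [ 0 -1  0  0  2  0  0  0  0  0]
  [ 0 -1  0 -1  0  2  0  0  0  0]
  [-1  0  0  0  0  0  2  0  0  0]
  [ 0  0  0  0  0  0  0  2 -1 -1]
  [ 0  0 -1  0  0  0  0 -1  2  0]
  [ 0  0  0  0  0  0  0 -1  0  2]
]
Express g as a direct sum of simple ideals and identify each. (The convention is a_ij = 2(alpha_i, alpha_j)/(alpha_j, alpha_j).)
A_8 (sl(9)) + G_2

The diagram associated to this matrix has two connected components: the simple roots {alpha_2, alpha_3, alpha_4, alpha_5, alpha_6, alpha_8, alpha_9, alpha_10} form a chain of 8 nodes with single edges (A_8), and {alpha_1, alpha_7} form two nodes joined by a triple edge (G_2). A semisimple Lie algebra decomposes uniquely as the direct sum of simple ideals, one per connected component of its Dynkin diagram, so g ≅ A_8 ⊕ G_2 (dimension 80 + 14 = 94).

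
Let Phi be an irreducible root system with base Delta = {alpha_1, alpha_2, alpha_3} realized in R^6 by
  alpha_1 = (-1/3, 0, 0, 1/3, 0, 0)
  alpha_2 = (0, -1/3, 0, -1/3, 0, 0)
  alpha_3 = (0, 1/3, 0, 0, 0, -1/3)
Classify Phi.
Compute the Cartan integers a_ij = 2(alpha_i, alpha_j)/(alpha_j, alpha_j); the resulting 3x3 Cartan matrix is
[[2, -1, 0], [-1, 2, -1], [0, -1, 2]].
All simple roots have the same length, so the diagram is simply laced. The associated Dynkin diagram is a chain of 3 nodes with single edges (A_3), so the type is A_3 (the algebra sl(4)).

type A_3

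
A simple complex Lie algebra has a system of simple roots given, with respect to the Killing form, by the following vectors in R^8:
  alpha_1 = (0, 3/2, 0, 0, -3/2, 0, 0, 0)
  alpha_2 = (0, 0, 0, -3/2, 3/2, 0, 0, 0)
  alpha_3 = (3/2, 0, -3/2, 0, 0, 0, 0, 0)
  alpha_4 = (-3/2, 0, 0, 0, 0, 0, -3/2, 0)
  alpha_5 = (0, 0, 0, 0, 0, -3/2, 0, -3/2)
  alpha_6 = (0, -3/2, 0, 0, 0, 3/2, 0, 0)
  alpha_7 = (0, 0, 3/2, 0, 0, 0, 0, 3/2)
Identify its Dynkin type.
Compute the Cartan integers a_ij = 2(alpha_i, alpha_j)/(alpha_j, alpha_j); the resulting 7x7 Cartan matrix is
[[2, -1, 0, 0, 0, -1, 0], [-1, 2, 0, 0, 0, 0, 0], [0, 0, 2, -1, 0, 0, -1], [0, 0, -1, 2, 0, 0, 0], [0, 0, 0, 0, 2, -1, -1], [-1, 0, 0, 0, -1, 2, 0], [0, 0, -1, 0, -1, 0, 2]].
All simple roots have the same length, so the diagram is simply laced. The associated Dynkin diagram is a chain of 7 nodes with single edges (A_7), so the type is A_7 (the algebra sl(8)).

A_7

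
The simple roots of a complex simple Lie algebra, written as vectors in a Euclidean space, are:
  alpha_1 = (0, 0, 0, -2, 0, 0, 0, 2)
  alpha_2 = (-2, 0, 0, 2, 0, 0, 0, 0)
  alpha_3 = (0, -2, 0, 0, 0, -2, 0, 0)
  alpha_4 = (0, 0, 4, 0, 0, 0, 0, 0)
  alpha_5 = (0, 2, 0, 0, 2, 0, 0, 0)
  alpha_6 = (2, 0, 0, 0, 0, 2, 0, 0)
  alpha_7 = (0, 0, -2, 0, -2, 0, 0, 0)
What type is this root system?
C_7

Compute the Cartan integers a_ij = 2(alpha_i, alpha_j)/(alpha_j, alpha_j); the resulting 7x7 Cartan matrix is
[[2, -1, 0, 0, 0, 0, 0], [-1, 2, 0, 0, 0, -1, 0], [0, 0, 2, 0, -1, -1, 0], [0, 0, 0, 2, 0, 0, -2], [0, 0, -1, 0, 2, 0, -1], [0, -1, -1, 0, 0, 2, 0], [0, 0, 0, -1, -1, 0, 2]].
The roots have two lengths (squared-length ratio 2:1); the short ones are alpha_{1,2,3,5,6,7}. The associated Dynkin diagram is a chain of 7 nodes with a double edge at one end; the terminal node there is the unique long simple root (C_7), so the type is C_7 (the algebra sp(14)).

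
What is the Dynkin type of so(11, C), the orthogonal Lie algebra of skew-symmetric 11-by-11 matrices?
B5

This is so(11) with 11 odd, which has dimension 11(11-1)/2 = 55 and rank (11-1)/2 = 5. In the classification of classical Lie algebras, the orthogonal algebra so(2n+1) in an odd number of variables has type B_n; here n = 5, so the Dynkin diagram is a chain of 5 nodes with a double edge at one end; the terminal node there is the unique short simple root (B_5). Hence the type is B_5.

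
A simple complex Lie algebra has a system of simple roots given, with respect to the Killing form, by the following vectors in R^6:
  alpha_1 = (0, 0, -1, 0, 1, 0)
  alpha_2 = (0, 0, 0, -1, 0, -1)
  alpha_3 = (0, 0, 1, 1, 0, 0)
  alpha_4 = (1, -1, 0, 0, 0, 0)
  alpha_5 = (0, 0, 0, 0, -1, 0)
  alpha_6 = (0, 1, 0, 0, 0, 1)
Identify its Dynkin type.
Compute the Cartan integers a_ij = 2(alpha_i, alpha_j)/(alpha_j, alpha_j); the resulting 6x6 Cartan matrix is
[[2, 0, -1, 0, -2, 0], [0, 2, -1, 0, 0, -1], [-1, -1, 2, 0, 0, 0], [0, 0, 0, 2, 0, -1], [-1, 0, 0, 0, 2, 0], [0, -1, 0, -1, 0, 2]].
The roots have two lengths (squared-length ratio 2:1); the short ones are alpha_{5}. The associated Dynkin diagram is a chain of 6 nodes with a double edge at one end; the terminal node there is the unique short simple root (B_6), so the type is B_6 (the algebra so(13)).

type B_6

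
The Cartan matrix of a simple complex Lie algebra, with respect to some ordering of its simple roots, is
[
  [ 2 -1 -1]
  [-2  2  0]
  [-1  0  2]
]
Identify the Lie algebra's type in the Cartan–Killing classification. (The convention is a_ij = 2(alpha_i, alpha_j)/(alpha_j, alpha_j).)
The matrix has rank 3 with 2's on the diagonal. Reading the off-diagonal entries as Dynkin edges (a single edge where a_ij = a_ji = -1; a double or triple edge where a_ij * a_ji = 2 or 3), the diagram is a chain of 3 nodes with a double edge at one end; the terminal node there is the unique long simple root (C_3). One simple-root ordering that puts it in standard form is (alpha_3, alpha_1, alpha_2). So the algebra is type C_3, i.e. sp(6).

C_3 (sp(6))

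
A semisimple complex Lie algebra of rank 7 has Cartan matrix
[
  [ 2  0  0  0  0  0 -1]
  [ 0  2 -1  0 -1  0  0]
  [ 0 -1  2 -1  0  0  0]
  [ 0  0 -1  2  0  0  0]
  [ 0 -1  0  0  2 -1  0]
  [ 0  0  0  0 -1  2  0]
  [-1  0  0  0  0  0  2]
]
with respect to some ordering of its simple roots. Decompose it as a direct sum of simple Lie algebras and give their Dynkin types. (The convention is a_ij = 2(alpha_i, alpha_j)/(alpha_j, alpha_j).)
The diagram associated to this matrix has two connected components: the simple roots {alpha_1, alpha_7} form a chain of 2 nodes with single edges (A_2), and {alpha_2, alpha_3, alpha_4, alpha_5, alpha_6} form a chain of 5 nodes with single edges (A_5). A semisimple Lie algebra decomposes uniquely as the direct sum of simple ideals, one per connected component of its Dynkin diagram, so g ≅ A_2 ⊕ A_5 (dimension 8 + 35 = 43).

A2 + A5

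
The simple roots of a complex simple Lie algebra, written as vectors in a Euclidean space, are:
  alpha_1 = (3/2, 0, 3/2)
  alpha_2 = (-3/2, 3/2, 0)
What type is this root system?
Compute the Cartan integers a_ij = 2(alpha_i, alpha_j)/(alpha_j, alpha_j); the resulting 2x2 Cartan matrix is
[[2, -1], [-1, 2]].
All simple roots have the same length, so the diagram is simply laced. The associated Dynkin diagram is a chain of 2 nodes with single edges (A_2), so the type is A_2 (the algebra sl(3)).

A2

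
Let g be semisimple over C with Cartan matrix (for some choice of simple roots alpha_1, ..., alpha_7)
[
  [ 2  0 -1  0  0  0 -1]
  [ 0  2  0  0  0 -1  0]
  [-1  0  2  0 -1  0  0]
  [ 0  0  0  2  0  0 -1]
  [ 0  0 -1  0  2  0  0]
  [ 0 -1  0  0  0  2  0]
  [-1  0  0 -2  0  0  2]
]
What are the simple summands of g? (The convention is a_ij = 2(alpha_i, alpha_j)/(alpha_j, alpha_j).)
The diagram associated to this matrix has two connected components: the simple roots {alpha_2, alpha_6} form a chain of 2 nodes with single edges (A_2), and {alpha_1, alpha_3, alpha_4, alpha_5, alpha_7} form a chain of 5 nodes with a double edge at one end; the terminal node there is the unique short simple root (B_5). A semisimple Lie algebra decomposes uniquely as the direct sum of simple ideals, one per connected component of its Dynkin diagram, so g ≅ A_2 ⊕ B_5 (dimension 8 + 55 = 63).

A_2 (sl(3)) + B_5 (so(11))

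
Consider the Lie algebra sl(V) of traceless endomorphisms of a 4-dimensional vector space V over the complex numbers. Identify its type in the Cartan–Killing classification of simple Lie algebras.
This is sl(4), which has dimension 4^2 - 1 = 15 and rank 4 - 1 = 3 (a Cartan subalgebra is the diagonal traceless matrices). In the classification of classical Lie algebras, the special linear algebra sl(n+1) has type A_n; here n = 3, so the Dynkin diagram is a chain of 3 nodes with single edges (A_3). Hence the type is A_3.

type A_3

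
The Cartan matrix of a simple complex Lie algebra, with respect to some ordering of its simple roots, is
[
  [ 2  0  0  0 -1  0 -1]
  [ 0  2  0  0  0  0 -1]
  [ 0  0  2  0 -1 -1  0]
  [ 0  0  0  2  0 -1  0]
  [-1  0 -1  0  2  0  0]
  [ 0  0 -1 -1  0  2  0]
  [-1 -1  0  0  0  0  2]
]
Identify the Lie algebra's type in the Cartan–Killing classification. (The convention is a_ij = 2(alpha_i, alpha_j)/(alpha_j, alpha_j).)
type A_7

The matrix has rank 7 with 2's on the diagonal. Reading the off-diagonal entries as Dynkin edges (a single edge where a_ij = a_ji = -1; a double or triple edge where a_ij * a_ji = 2 or 3), the diagram is a chain of 7 nodes with single edges (A_7). One simple-root ordering that puts it in standard form is (alpha_2, alpha_7, alpha_1, alpha_5, alpha_3, alpha_6, alpha_4). So the algebra is type A_7, i.e. sl(8).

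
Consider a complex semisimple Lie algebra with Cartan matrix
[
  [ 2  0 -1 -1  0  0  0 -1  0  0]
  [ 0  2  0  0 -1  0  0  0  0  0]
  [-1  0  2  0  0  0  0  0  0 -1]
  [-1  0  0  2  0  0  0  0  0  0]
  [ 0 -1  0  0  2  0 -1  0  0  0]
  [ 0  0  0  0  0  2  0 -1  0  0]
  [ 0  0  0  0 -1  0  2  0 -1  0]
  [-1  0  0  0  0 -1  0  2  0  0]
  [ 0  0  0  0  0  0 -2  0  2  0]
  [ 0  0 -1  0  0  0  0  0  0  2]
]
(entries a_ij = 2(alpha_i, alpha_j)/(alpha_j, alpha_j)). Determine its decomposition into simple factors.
The diagram associated to this matrix has two connected components: the simple roots {alpha_2, alpha_5, alpha_7, alpha_9} form a chain of 4 nodes with a double edge at one end; the terminal node there is the unique long simple root (C_4), and {alpha_1, alpha_3, alpha_4, alpha_6, alpha_8, alpha_10} form a chain of 5 nodes with one extra node attached to the third node from one end (E_6). A semisimple Lie algebra decomposes uniquely as the direct sum of simple ideals, one per connected component of its Dynkin diagram, so g ≅ C_4 ⊕ E_6 (dimension 36 + 78 = 114).

C_4 ⊕ E_6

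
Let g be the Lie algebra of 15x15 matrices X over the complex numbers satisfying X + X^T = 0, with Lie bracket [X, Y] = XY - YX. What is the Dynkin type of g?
This is so(15) with 15 odd, which has dimension 15(15-1)/2 = 105 and rank (15-1)/2 = 7. In the classification of classical Lie algebras, the orthogonal algebra so(2n+1) in an odd number of variables has type B_n; here n = 7, so the Dynkin diagram is a chain of 7 nodes with a double edge at one end; the terminal node there is the unique short simple root (B_7). Hence the type is B_7.

B7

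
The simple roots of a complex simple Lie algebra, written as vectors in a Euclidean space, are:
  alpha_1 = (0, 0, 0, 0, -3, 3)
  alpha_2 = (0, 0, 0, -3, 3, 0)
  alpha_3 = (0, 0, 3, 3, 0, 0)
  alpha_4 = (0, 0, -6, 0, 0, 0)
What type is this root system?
type C_4

Compute the Cartan integers a_ij = 2(alpha_i, alpha_j)/(alpha_j, alpha_j); the resulting 4x4 Cartan matrix is
[[2, -1, 0, 0], [-1, 2, -1, 0], [0, -1, 2, -1], [0, 0, -2, 2]].
The roots have two lengths (squared-length ratio 2:1); the short ones are alpha_{1,2,3}. The associated Dynkin diagram is a chain of 4 nodes with a double edge at one end; the terminal node there is the unique long simple root (C_4), so the type is C_4 (the algebra sp(8)).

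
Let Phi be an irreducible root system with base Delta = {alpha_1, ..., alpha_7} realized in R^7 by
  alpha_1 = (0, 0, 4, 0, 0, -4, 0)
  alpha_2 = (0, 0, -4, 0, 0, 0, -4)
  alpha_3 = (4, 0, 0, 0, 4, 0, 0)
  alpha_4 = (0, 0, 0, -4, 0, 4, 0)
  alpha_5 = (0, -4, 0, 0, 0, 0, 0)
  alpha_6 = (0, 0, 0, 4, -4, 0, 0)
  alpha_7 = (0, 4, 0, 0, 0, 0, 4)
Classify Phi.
type B_7

Compute the Cartan integers a_ij = 2(alpha_i, alpha_j)/(alpha_j, alpha_j); the resulting 7x7 Cartan matrix is
[[2, -1, 0, -1, 0, 0, 0], [-1, 2, 0, 0, 0, 0, -1], [0, 0, 2, 0, 0, -1, 0], [-1, 0, 0, 2, 0, -1, 0], [0, 0, 0, 0, 2, 0, -1], [0, 0, -1, -1, 0, 2, 0], [0, -1, 0, 0, -2, 0, 2]].
The roots have two lengths (squared-length ratio 2:1); the short ones are alpha_{5}. The associated Dynkin diagram is a chain of 7 nodes with a double edge at one end; the terminal node there is the unique short simple root (B_7), so the type is B_7 (the algebra so(15)).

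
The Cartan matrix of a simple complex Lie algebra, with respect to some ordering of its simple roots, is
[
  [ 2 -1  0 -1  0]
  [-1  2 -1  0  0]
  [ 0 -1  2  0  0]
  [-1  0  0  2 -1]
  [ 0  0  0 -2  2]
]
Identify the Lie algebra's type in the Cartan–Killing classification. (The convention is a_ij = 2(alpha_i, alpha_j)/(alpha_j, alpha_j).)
C5

The matrix has rank 5 with 2's on the diagonal. Reading the off-diagonal entries as Dynkin edges (a single edge where a_ij = a_ji = -1; a double or triple edge where a_ij * a_ji = 2 or 3), the diagram is a chain of 5 nodes with a double edge at one end; the terminal node there is the unique long simple root (C_5). One simple-root ordering that puts it in standard form is (alpha_3, alpha_2, alpha_1, alpha_4, alpha_5). So the algebra is type C_5, i.e. sp(10).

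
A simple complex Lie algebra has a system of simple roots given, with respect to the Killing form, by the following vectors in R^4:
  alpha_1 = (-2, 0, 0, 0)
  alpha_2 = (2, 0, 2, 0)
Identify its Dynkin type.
Compute the Cartan integers a_ij = 2(alpha_i, alpha_j)/(alpha_j, alpha_j); the resulting 2x2 Cartan matrix is
[[2, -1], [-2, 2]].
The roots have two lengths (squared-length ratio 2:1); the short ones are alpha_{1}. The associated Dynkin diagram is a chain of 2 nodes with a double edge at one end; the terminal node there is the unique short simple root (B_2), so the type is B_2 (the algebra so(5)).

B2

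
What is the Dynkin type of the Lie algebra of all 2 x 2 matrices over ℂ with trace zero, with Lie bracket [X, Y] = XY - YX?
This is sl(2), which has dimension 2^2 - 1 = 3 and rank 2 - 1 = 1 (a Cartan subalgebra is the diagonal traceless matrices). In the classification of classical Lie algebras, the special linear algebra sl(n+1) has type A_n; here n = 1, so the Dynkin diagram is a chain of 1 nodes with single edges (A_1). Hence the type is A_1.

A1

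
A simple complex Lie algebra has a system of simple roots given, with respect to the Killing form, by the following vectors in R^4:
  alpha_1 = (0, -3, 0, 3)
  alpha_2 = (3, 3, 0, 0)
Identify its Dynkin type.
A2

Compute the Cartan integers a_ij = 2(alpha_i, alpha_j)/(alpha_j, alpha_j); the resulting 2x2 Cartan matrix is
[[2, -1], [-1, 2]].
All simple roots have the same length, so the diagram is simply laced. The associated Dynkin diagram is a chain of 2 nodes with single edges (A_2), so the type is A_2 (the algebra sl(3)).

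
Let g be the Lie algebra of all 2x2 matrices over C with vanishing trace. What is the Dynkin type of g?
This is sl(2), which has dimension 2^2 - 1 = 3 and rank 2 - 1 = 1 (a Cartan subalgebra is the diagonal traceless matrices). In the classification of classical Lie algebras, the special linear algebra sl(n+1) has type A_n; here n = 1, so the Dynkin diagram is a chain of 1 nodes with single edges (A_1). Hence the type is A_1.

type A_1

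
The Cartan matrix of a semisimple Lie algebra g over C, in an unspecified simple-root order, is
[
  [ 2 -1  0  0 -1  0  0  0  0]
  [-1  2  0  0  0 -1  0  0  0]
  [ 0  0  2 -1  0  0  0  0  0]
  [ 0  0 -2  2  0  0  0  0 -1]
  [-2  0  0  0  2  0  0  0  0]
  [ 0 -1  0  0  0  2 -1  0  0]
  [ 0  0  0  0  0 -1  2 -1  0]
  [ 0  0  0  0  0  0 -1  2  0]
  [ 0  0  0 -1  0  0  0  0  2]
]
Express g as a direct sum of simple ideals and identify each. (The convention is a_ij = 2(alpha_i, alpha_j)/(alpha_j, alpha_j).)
B_3 (so(7)) + C_6 (sp(12))

The diagram associated to this matrix has two connected components: the simple roots {alpha_3, alpha_4, alpha_9} form a chain of 3 nodes with a double edge at one end; the terminal node there is the unique short simple root (B_3), and {alpha_1, alpha_2, alpha_5, alpha_6, alpha_7, alpha_8} form a chain of 6 nodes with a double edge at one end; the terminal node there is the unique long simple root (C_6). A semisimple Lie algebra decomposes uniquely as the direct sum of simple ideals, one per connected component of its Dynkin diagram, so g ≅ B_3 ⊕ C_6 (dimension 21 + 78 = 99).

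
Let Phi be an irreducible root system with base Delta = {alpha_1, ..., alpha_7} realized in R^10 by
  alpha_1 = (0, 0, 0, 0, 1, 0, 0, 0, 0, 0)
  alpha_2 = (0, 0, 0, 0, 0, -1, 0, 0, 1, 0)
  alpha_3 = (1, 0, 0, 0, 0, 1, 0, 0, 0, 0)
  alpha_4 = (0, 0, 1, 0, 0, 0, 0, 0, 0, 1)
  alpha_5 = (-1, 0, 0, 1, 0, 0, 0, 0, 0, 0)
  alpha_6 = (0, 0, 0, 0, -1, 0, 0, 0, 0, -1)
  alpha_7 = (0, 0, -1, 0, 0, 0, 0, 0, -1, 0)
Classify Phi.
Compute the Cartan integers a_ij = 2(alpha_i, alpha_j)/(alpha_j, alpha_j); the resulting 7x7 Cartan matrix is
[[2, 0, 0, 0, 0, -1, 0], [0, 2, -1, 0, 0, 0, -1], [0, -1, 2, 0, -1, 0, 0], [0, 0, 0, 2, 0, -1, -1], [0, 0, -1, 0, 2, 0, 0], [-2, 0, 0, -1, 0, 2, 0], [0, -1, 0, -1, 0, 0, 2]].
The roots have two lengths (squared-length ratio 2:1); the short ones are alpha_{1}. The associated Dynkin diagram is a chain of 7 nodes with a double edge at one end; the terminal node there is the unique short simple root (B_7), so the type is B_7 (the algebra so(15)).

B_7 (so(15))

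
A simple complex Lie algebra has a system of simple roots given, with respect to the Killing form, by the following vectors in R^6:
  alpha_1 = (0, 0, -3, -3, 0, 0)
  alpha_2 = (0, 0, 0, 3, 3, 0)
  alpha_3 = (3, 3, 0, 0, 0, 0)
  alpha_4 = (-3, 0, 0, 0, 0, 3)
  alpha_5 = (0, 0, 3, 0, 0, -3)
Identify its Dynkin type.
A_5 (sl(6))

Compute the Cartan integers a_ij = 2(alpha_i, alpha_j)/(alpha_j, alpha_j); the resulting 5x5 Cartan matrix is
[[2, -1, 0, 0, -1], [-1, 2, 0, 0, 0], [0, 0, 2, -1, 0], [0, 0, -1, 2, -1], [-1, 0, 0, -1, 2]].
All simple roots have the same length, so the diagram is simply laced. The associated Dynkin diagram is a chain of 5 nodes with single edges (A_5), so the type is A_5 (the algebra sl(6)).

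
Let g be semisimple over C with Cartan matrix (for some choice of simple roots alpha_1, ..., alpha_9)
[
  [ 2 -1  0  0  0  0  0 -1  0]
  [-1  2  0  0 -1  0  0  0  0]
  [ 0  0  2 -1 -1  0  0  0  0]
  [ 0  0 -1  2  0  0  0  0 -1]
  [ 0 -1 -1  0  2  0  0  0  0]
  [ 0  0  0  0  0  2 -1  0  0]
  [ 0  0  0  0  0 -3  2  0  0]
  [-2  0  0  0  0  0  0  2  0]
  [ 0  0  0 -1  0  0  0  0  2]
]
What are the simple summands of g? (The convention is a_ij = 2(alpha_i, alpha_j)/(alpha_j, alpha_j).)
type C_7 ⊕ type G_2

The diagram associated to this matrix has two connected components: the simple roots {alpha_1, alpha_2, alpha_3, alpha_4, alpha_5, alpha_8, alpha_9} form a chain of 7 nodes with a double edge at one end; the terminal node there is the unique long simple root (C_7), and {alpha_6, alpha_7} form two nodes joined by a triple edge (G_2). A semisimple Lie algebra decomposes uniquely as the direct sum of simple ideals, one per connected component of its Dynkin diagram, so g ≅ C_7 ⊕ G_2 (dimension 105 + 14 = 119).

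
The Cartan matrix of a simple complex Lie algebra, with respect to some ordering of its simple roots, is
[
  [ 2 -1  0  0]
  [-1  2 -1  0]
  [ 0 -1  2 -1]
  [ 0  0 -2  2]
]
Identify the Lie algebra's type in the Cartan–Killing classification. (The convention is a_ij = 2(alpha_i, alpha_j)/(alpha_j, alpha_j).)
The matrix has rank 4 with 2's on the diagonal. Reading the off-diagonal entries as Dynkin edges (a single edge where a_ij = a_ji = -1; a double or triple edge where a_ij * a_ji = 2 or 3), the diagram is a chain of 4 nodes with a double edge at one end; the terminal node there is the unique long simple root (C_4). One simple-root ordering that puts it in standard form is (alpha_1, alpha_2, alpha_3, alpha_4). So the algebra is type C_4, i.e. sp(8).

C_4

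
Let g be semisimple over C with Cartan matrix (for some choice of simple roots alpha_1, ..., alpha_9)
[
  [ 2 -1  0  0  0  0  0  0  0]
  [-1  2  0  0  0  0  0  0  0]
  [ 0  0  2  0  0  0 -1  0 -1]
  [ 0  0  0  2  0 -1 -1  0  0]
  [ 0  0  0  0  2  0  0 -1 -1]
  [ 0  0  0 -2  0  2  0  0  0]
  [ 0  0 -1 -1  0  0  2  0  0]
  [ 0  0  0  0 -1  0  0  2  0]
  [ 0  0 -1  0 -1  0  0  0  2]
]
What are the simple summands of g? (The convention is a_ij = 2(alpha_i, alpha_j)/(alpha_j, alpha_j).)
The diagram associated to this matrix has two connected components: the simple roots {alpha_1, alpha_2} form a chain of 2 nodes with single edges (A_2), and {alpha_3, alpha_4, alpha_5, alpha_6, alpha_7, alpha_8, alpha_9} form a chain of 7 nodes with a double edge at one end; the terminal node there is the unique long simple root (C_7). A semisimple Lie algebra decomposes uniquely as the direct sum of simple ideals, one per connected component of its Dynkin diagram, so g ≅ A_2 ⊕ C_7 (dimension 8 + 105 = 113).

A_2 + C_7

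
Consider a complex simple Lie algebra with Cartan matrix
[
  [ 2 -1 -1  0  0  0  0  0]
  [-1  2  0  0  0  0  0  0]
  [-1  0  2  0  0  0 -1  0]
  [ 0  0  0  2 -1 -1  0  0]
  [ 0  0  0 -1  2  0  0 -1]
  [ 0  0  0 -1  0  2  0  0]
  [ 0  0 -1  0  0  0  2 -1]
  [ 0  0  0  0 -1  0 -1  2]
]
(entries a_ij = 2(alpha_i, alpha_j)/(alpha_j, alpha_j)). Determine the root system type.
The matrix has rank 8 with 2's on the diagonal. Reading the off-diagonal entries as Dynkin edges (a single edge where a_ij = a_ji = -1; a double or triple edge where a_ij * a_ji = 2 or 3), the diagram is a chain of 8 nodes with single edges (A_8). One simple-root ordering that puts it in standard form is (alpha_2, alpha_1, alpha_3, alpha_7, alpha_8, alpha_5, alpha_4, alpha_6). So the algebra is type A_8, i.e. sl(9).

A_8 (sl(9))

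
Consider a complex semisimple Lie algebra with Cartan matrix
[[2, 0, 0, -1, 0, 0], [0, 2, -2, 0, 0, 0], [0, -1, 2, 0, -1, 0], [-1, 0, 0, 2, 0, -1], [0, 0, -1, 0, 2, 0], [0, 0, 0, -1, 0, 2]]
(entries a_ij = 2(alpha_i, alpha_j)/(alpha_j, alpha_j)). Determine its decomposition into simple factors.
A_3 ⊕ C_3

The diagram associated to this matrix has two connected components: the simple roots {alpha_1, alpha_4, alpha_6} form a chain of 3 nodes with single edges (A_3), and {alpha_2, alpha_3, alpha_5} form a chain of 3 nodes with a double edge at one end; the terminal node there is the unique long simple root (C_3). A semisimple Lie algebra decomposes uniquely as the direct sum of simple ideals, one per connected component of its Dynkin diagram, so g ≅ A_3 ⊕ C_3 (dimension 15 + 21 = 36).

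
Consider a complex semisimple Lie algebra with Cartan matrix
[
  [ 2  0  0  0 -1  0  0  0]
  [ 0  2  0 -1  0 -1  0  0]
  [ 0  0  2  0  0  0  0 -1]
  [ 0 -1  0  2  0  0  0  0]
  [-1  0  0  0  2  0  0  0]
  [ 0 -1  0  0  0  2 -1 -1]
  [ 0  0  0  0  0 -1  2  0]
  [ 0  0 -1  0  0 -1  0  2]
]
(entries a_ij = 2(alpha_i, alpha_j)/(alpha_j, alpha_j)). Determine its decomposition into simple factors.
The diagram associated to this matrix has two connected components: the simple roots {alpha_1, alpha_5} form a chain of 2 nodes with single edges (A_2), and {alpha_2, alpha_3, alpha_4, alpha_6, alpha_7, alpha_8} form a chain of 5 nodes with one extra node attached to the third node from one end (E_6). A semisimple Lie algebra decomposes uniquely as the direct sum of simple ideals, one per connected component of its Dynkin diagram, so g ≅ A_2 ⊕ E_6 (dimension 8 + 78 = 86).

A_2 (sl(3)) ⊕ E_6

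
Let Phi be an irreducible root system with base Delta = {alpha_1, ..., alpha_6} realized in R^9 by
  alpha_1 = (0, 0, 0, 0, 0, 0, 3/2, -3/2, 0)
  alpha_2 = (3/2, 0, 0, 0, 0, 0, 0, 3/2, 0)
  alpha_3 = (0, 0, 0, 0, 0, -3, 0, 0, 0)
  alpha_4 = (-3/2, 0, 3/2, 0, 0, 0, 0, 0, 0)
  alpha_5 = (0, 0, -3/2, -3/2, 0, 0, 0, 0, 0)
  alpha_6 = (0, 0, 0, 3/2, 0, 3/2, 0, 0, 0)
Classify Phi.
type C_6

Compute the Cartan integers a_ij = 2(alpha_i, alpha_j)/(alpha_j, alpha_j); the resulting 6x6 Cartan matrix is
[[2, -1, 0, 0, 0, 0], [-1, 2, 0, -1, 0, 0], [0, 0, 2, 0, 0, -2], [0, -1, 0, 2, -1, 0], [0, 0, 0, -1, 2, -1], [0, 0, -1, 0, -1, 2]].
The roots have two lengths (squared-length ratio 2:1); the short ones are alpha_{1,2,4,5,6}. The associated Dynkin diagram is a chain of 6 nodes with a double edge at one end; the terminal node there is the unique long simple root (C_6), so the type is C_6 (the algebra sp(12)).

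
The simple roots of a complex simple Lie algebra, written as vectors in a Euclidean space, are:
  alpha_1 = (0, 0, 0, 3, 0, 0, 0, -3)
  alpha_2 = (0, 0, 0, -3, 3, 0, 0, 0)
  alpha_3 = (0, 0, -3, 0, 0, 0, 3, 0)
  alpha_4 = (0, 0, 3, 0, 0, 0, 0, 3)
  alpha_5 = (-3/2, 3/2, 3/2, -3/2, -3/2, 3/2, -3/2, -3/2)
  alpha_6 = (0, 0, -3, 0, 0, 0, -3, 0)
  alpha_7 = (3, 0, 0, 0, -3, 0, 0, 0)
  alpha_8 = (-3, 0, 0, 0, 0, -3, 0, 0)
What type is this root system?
Compute the Cartan integers a_ij = 2(alpha_i, alpha_j)/(alpha_j, alpha_j); the resulting 8x8 Cartan matrix is
[[2, -1, 0, -1, 0, 0, 0, 0], [-1, 2, 0, 0, 0, 0, -1, 0], [0, 0, 2, -1, -1, 0, 0, 0], [-1, 0, -1, 2, 0, -1, 0, 0], [0, 0, -1, 0, 2, 0, 0, 0], [0, 0, 0, -1, 0, 2, 0, 0], [0, -1, 0, 0, 0, 0, 2, -1], [0, 0, 0, 0, 0, 0, -1, 2]].
All simple roots have the same length, so the diagram is simply laced. The associated Dynkin diagram is a chain of 7 nodes with one extra node attached to the third node from one end (E_8), so the type is E_8.

E_8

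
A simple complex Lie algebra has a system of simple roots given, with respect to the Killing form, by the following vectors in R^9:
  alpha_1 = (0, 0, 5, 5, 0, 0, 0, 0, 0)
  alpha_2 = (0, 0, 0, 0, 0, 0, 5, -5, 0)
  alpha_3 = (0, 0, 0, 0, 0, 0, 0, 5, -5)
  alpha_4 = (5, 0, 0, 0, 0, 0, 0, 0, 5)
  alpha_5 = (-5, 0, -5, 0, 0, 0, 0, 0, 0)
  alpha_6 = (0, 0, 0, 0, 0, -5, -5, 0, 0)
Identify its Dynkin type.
Compute the Cartan integers a_ij = 2(alpha_i, alpha_j)/(alpha_j, alpha_j); the resulting 6x6 Cartan matrix is
[[2, 0, 0, 0, -1, 0], [0, 2, -1, 0, 0, -1], [0, -1, 2, -1, 0, 0], [0, 0, -1, 2, -1, 0], [-1, 0, 0, -1, 2, 0], [0, -1, 0, 0, 0, 2]].
All simple roots have the same length, so the diagram is simply laced. The associated Dynkin diagram is a chain of 6 nodes with single edges (A_6), so the type is A_6 (the algebra sl(7)).

A_6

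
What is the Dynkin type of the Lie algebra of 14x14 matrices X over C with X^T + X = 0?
This is so(14) with 14 even, which has dimension 14(14-1)/2 = 91 and rank 14/2 = 7. In the classification of classical Lie algebras, the orthogonal algebra so(2n) in an even number of variables has type D_n; here n = 7, so the Dynkin diagram is a chain of 5 nodes with a fork of two nodes at one end (D_7). Hence the type is D_7.

D7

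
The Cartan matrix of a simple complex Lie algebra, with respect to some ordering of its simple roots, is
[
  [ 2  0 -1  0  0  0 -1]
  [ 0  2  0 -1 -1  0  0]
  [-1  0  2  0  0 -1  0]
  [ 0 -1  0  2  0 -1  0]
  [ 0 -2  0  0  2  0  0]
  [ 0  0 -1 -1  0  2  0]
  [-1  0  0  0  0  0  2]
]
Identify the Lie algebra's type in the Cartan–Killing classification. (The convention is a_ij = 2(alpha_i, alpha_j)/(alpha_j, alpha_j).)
C_7

The matrix has rank 7 with 2's on the diagonal. Reading the off-diagonal entries as Dynkin edges (a single edge where a_ij = a_ji = -1; a double or triple edge where a_ij * a_ji = 2 or 3), the diagram is a chain of 7 nodes with a double edge at one end; the terminal node there is the unique long simple root (C_7). One simple-root ordering that puts it in standard form is (alpha_7, alpha_1, alpha_3, alpha_6, alpha_4, alpha_2, alpha_5). So the algebra is type C_7, i.e. sp(14).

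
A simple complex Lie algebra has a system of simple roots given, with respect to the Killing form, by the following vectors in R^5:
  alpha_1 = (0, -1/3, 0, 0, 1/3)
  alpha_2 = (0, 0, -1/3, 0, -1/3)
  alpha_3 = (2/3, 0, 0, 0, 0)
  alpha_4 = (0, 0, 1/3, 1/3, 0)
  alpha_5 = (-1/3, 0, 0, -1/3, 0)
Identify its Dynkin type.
C_5 (sp(10))

Compute the Cartan integers a_ij = 2(alpha_i, alpha_j)/(alpha_j, alpha_j); the resulting 5x5 Cartan matrix is
[[2, -1, 0, 0, 0], [-1, 2, 0, -1, 0], [0, 0, 2, 0, -2], [0, -1, 0, 2, -1], [0, 0, -1, -1, 2]].
The roots have two lengths (squared-length ratio 2:1); the short ones are alpha_{1,2,4,5}. The associated Dynkin diagram is a chain of 5 nodes with a double edge at one end; the terminal node there is the unique long simple root (C_5), so the type is C_5 (the algebra sp(10)).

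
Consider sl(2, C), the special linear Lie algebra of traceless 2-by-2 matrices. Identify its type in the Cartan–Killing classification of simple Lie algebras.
This is sl(2), which has dimension 2^2 - 1 = 3 and rank 2 - 1 = 1 (a Cartan subalgebra is the diagonal traceless matrices). In the classification of classical Lie algebras, the special linear algebra sl(n+1) has type A_n; here n = 1, so the Dynkin diagram is a chain of 1 nodes with single edges (A_1). Hence the type is A_1.

type A_1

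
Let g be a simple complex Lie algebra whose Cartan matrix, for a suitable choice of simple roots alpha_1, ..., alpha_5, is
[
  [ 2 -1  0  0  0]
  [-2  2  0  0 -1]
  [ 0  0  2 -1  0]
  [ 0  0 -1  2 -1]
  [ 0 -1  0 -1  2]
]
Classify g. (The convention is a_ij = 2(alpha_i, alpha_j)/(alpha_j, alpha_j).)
B_5

The matrix has rank 5 with 2's on the diagonal. Reading the off-diagonal entries as Dynkin edges (a single edge where a_ij = a_ji = -1; a double or triple edge where a_ij * a_ji = 2 or 3), the diagram is a chain of 5 nodes with a double edge at one end; the terminal node there is the unique short simple root (B_5). One simple-root ordering that puts it in standard form is (alpha_3, alpha_4, alpha_5, alpha_2, alpha_1). So the algebra is type B_5, i.e. so(11).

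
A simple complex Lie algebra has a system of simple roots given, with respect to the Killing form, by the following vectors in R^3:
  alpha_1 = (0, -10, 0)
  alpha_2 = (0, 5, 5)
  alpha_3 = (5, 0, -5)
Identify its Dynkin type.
Compute the Cartan integers a_ij = 2(alpha_i, alpha_j)/(alpha_j, alpha_j); the resulting 3x3 Cartan matrix is
[[2, -2, 0], [-1, 2, -1], [0, -1, 2]].
The roots have two lengths (squared-length ratio 2:1); the short ones are alpha_{2,3}. The associated Dynkin diagram is a chain of 3 nodes with a double edge at one end; the terminal node there is the unique long simple root (C_3), so the type is C_3 (the algebra sp(6)).

C3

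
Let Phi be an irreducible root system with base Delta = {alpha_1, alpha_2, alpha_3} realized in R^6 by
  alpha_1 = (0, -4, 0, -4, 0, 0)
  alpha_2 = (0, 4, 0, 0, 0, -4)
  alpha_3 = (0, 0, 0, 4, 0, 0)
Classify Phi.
B3

Compute the Cartan integers a_ij = 2(alpha_i, alpha_j)/(alpha_j, alpha_j); the resulting 3x3 Cartan matrix is
[[2, -1, -2], [-1, 2, 0], [-1, 0, 2]].
The roots have two lengths (squared-length ratio 2:1); the short ones are alpha_{3}. The associated Dynkin diagram is a chain of 3 nodes with a double edge at one end; the terminal node there is the unique short simple root (B_3), so the type is B_3 (the algebra so(7)).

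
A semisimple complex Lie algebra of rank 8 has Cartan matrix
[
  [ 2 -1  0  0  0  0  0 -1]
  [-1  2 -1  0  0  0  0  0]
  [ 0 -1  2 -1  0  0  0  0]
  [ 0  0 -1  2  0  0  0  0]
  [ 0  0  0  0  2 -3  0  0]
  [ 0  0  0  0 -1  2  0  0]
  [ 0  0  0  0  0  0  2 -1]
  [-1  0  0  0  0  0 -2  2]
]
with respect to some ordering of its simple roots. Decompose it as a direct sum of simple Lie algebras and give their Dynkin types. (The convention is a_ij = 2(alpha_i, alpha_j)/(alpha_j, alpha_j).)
B6 + G2

The diagram associated to this matrix has two connected components: the simple roots {alpha_1, alpha_2, alpha_3, alpha_4, alpha_7, alpha_8} form a chain of 6 nodes with a double edge at one end; the terminal node there is the unique short simple root (B_6), and {alpha_5, alpha_6} form two nodes joined by a triple edge (G_2). A semisimple Lie algebra decomposes uniquely as the direct sum of simple ideals, one per connected component of its Dynkin diagram, so g ≅ B_6 ⊕ G_2 (dimension 78 + 14 = 92).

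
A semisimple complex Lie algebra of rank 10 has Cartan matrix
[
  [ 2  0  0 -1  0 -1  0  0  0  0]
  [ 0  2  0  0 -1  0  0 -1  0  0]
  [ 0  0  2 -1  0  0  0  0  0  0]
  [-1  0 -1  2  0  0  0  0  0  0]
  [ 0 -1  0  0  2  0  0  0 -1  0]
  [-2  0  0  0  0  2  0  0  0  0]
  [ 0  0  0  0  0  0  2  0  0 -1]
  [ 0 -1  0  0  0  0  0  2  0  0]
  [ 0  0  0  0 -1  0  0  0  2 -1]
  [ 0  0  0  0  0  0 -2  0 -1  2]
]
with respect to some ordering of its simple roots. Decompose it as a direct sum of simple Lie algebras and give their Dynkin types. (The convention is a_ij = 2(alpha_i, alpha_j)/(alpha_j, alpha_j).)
The diagram associated to this matrix has two connected components: the simple roots {alpha_2, alpha_5, alpha_7, alpha_8, alpha_9, alpha_10} form a chain of 6 nodes with a double edge at one end; the terminal node there is the unique short simple root (B_6), and {alpha_1, alpha_3, alpha_4, alpha_6} form a chain of 4 nodes with a double edge at one end; the terminal node there is the unique long simple root (C_4). A semisimple Lie algebra decomposes uniquely as the direct sum of simple ideals, one per connected component of its Dynkin diagram, so g ≅ B_6 ⊕ C_4 (dimension 78 + 36 = 114).

B_6 ⊕ C_4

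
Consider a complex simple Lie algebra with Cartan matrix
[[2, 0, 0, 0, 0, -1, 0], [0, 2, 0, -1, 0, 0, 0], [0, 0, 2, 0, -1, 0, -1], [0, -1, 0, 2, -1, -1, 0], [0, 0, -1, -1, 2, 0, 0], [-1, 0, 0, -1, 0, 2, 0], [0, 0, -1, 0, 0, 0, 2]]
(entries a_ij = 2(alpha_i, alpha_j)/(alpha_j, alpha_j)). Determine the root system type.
The matrix has rank 7 with 2's on the diagonal. Reading the off-diagonal entries as Dynkin edges (a single edge where a_ij = a_ji = -1; a double or triple edge where a_ij * a_ji = 2 or 3), the diagram is a chain of 6 nodes with one extra node attached to the third node from one end (E_7). One simple-root ordering that puts it in standard form is (alpha_1, alpha_2, alpha_6, alpha_4, alpha_5, alpha_3, alpha_7). So the algebra is type E_7.

E_7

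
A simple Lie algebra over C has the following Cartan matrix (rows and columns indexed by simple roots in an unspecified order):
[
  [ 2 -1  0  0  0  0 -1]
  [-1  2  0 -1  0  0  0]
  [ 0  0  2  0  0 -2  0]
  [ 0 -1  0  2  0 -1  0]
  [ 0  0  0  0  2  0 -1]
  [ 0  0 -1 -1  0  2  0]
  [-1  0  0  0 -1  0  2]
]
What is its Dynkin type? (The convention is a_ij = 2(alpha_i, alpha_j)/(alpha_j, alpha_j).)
The matrix has rank 7 with 2's on the diagonal. Reading the off-diagonal entries as Dynkin edges (a single edge where a_ij = a_ji = -1; a double or triple edge where a_ij * a_ji = 2 or 3), the diagram is a chain of 7 nodes with a double edge at one end; the terminal node there is the unique long simple root (C_7). One simple-root ordering that puts it in standard form is (alpha_5, alpha_7, alpha_1, alpha_2, alpha_4, alpha_6, alpha_3). So the algebra is type C_7, i.e. sp(14).

C_7 (sp(14))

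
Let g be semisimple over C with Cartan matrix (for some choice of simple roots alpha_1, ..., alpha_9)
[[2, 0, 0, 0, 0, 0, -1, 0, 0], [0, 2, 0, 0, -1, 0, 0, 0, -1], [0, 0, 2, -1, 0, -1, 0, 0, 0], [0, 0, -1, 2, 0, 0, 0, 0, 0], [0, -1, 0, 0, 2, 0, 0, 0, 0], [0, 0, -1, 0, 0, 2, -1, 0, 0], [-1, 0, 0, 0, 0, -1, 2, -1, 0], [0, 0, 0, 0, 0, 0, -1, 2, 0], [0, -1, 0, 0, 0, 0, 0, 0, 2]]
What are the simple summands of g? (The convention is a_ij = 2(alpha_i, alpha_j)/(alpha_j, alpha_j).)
The diagram associated to this matrix has two connected components: the simple roots {alpha_2, alpha_5, alpha_9} form a chain of 3 nodes with single edges (A_3), and {alpha_1, alpha_3, alpha_4, alpha_6, alpha_7, alpha_8} form a chain of 4 nodes with a fork of two nodes at one end (D_6). A semisimple Lie algebra decomposes uniquely as the direct sum of simple ideals, one per connected component of its Dynkin diagram, so g ≅ A_3 ⊕ D_6 (dimension 15 + 66 = 81).

A_3 + D_6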